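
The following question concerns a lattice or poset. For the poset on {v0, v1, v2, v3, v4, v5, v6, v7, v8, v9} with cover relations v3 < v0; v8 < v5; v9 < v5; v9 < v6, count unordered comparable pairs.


A comparable pair {a,b} has a < b or b < a in the order.
Count unordered pairs where one element is strictly below the other.
Examples: {v0,v3}, {v5,v8}, {v5,v9}, {v6,v9}
Total comparable pairs: 4


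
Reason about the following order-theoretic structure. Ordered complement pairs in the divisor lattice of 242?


Complement pair (a,b): a meet b = bottom, a join b = top.
Here: gcd(a,b)=1 and lcm(a,b)=242, i.e. a*b=242 with a,b coprime.
Pairs found: (1,242), (2,121), (121,2), (242,1)
Total ordered pairs: 4


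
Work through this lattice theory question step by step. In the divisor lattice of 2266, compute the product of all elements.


Divisors of 2266: [1, 2, 11, 22, 103, 206, 1133, 2266]
Product = n^(d(n)/2) = 2266^(8/2)
Product = 26365719179536


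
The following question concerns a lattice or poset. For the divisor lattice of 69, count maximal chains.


A maximal chain goes from the minimum element to a maximal element via cover relations.
Counting all min-to-max paths in the cover graph.
Total maximal chains: 2


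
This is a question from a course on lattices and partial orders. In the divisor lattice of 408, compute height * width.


Height = length of longest chain minus 1; width = size of largest antichain.
A maximum chain: 1 | 17 | 51 | 102 | 204 | 408  (height 5).
A maximum antichain: {4, 6, 34, 51}  (width 4).
Product = 5 * 4 = 20


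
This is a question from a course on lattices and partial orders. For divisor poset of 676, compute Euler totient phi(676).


phi(n) = n * prod_{p|n} (1 - 1/p).
Prime divisors of 676: [2, 13]
phi(676) = 676 * (1 - 1/2) * (1 - 1/13)
phi(676) = 312


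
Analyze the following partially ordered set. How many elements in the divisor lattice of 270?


Divisors of 270: [1, 2, 3, 5, 6, 9, 10, 15, 18, 27, 30, 45, 54, 90, 135, 270]
Count: 16


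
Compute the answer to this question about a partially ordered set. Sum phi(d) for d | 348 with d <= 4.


Divisors of 348 up to 4: [1, 2, 3, 4]
phi values: [1, 1, 2, 2]
Sum = 6


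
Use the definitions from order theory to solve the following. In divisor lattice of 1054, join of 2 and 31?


In a divisor lattice, join = lcm (least common multiple).
gcd(2,31) = 1
lcm(2,31) = 2*31/gcd = 62/1 = 62


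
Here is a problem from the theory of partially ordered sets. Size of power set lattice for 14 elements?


Power set = 2^n.
2^14 = 16384


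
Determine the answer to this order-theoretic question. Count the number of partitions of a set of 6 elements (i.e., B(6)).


B(n) = number of set partitions of an n-element set.
B(n) satisfies the recurrence: B(n+1) = sum_k C(n,k)*B(k).
B(6) = 203


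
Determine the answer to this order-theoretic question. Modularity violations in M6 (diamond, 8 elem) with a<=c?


Modular law: if a <= c then a v (b ^ c) = (a v b) ^ c.
Check all triples (a,b,c) with a <= c among 8 elements.
This lattice is modular (diamonds M_m and their chain-products are modular).
Total violating triples: 0


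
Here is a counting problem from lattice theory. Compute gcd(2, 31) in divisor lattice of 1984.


In a divisor lattice, meet = gcd (greatest common divisor).
By Euclidean algorithm or factoring: gcd(2,31) = 1


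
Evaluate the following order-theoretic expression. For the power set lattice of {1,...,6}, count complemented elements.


An element a is complemented if some b has a meet b = bottom, a join b = top.
every subset A has complement S\A, so all elements are complemented.
Complemented elements: {}, {1}, {2}, {3}, {4}, {5}, ... (58 more)
Count: 64


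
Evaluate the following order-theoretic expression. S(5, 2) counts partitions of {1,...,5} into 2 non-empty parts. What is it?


S(n,k) = k*S(n-1,k) + S(n-1,k-1).
S(4,2) = 7, S(4,1) = 1
S(5,2) = 2*7 + 1 = 14 + 1
S(5,2) = 15


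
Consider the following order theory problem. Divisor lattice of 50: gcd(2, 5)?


Meet=gcd.
gcd(2,5)=1


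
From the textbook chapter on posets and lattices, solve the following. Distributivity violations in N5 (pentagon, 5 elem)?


Distributive law: a ^ (b v c) = (a ^ b) v (a ^ c).
Check all 5^3 = 125 ordered triples (a,b,c).
  e.g. a=b, b=a, c=c: lhs=b != rhs=a
  e.g. a=b, b=c, c=a: lhs=b != rhs=a
Total violating triples: 2


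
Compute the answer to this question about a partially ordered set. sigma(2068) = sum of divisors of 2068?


sigma(n) = sum of divisors.
Divisors of 2068: [1, 2, 4, 11, 22, 44, 47, 94, 188, 517, 1034, 2068]
Sum = 4032


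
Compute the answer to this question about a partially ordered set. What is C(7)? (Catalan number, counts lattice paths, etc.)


C(n) = C(2n, n) / (n+1).
C(14, 7) = 3432
C(7) = 3432 / 8 = 429


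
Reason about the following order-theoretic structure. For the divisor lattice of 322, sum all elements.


sigma(n) = sum of divisors.
Divisors of 322: [1, 2, 7, 14, 23, 46, 161, 322]
Sum = 576


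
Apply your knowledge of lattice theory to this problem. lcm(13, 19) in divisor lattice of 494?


Join=lcm.
gcd(13,19)=1
lcm=247


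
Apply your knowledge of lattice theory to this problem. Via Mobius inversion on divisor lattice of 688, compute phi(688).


phi(n) = n * prod_{p|n} (1 - 1/p).
Prime divisors of 688: [2, 43]
phi(688) = 688 * (1 - 1/2) * (1 - 1/43)
phi(688) = 336


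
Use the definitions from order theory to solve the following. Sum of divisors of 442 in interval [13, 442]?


Interval [13,442] in divisors of 442: [13, 26, 221, 442]
Sum = 702


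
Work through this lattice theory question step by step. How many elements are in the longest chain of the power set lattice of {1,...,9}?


A chain is a totally ordered subset; we count the number of elements in a maximum chain.
Compute, for each element x, the size of the longest chain ending at x:
  {}: 1
  {1}: 2
  {2}: 2
  {3}: 2
  {4}: 2
  {5}: 2
  ...
A maximum chain: {} < {1} < {1,2} < {1,2,3} < {1,2,3,4} < {1,2,3,4,5} < {1,2,3,4,5,6} < {1,2,3,4,5,6,7} < {1,2,3,4,5,6,7,8} < {1,2,3,4,5,6,7,8,9}
Number of elements in the longest chain: 10


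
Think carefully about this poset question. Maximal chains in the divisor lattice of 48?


A maximal chain goes from the minimum element to a maximal element via cover relations.
Counting all min-to-max paths in the cover graph.
Total maximal chains: 5


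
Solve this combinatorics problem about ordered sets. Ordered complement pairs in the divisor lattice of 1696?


Complement pair (a,b): a meet b = bottom, a join b = top.
Here: gcd(a,b)=1 and lcm(a,b)=1696, i.e. a*b=1696 with a,b coprime.
Pairs found: (1,1696), (32,53), (53,32), (1696,1)
Total ordered pairs: 4


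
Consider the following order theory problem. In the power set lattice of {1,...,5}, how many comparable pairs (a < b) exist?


A comparable pair {a,b} has a < b or b < a in the order.
Count unordered pairs where one element is strictly below the other.
Examples: {{},{1}}, {{},{2}}, {{},{3}}, {{},{4}}, ...
Total comparable pairs: 211


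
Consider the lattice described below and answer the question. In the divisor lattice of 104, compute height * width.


Height = length of longest chain minus 1; width = size of largest antichain.
A maximum chain: 1 | 13 | 26 | 52 | 104  (height 4).
A maximum antichain: {2, 13}  (width 2).
Product = 4 * 2 = 8


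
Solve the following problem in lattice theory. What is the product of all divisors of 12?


Divisors of 12: [1, 2, 3, 4, 6, 12]
Product = n^(d(n)/2) = 12^(6/2)
Product = 1728


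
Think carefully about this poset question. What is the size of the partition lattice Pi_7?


B(n) = number of set partitions of an n-element set.
B(n) satisfies the recurrence: B(n+1) = sum_k C(n,k)*B(k).
B(7) = 877


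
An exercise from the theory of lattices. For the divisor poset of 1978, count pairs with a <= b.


The order relation is {(a,b) : a <= b}, reflexive so it includes (a,a).
Examples: (1,1), (1,1978), (1,2), (1,23), (1,43), ...
Total ordered pairs: 27


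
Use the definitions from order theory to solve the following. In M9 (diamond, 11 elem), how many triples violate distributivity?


Distributive law: a ^ (b v c) = (a ^ b) v (a ^ c).
Check all 11^3 = 1331 ordered triples (a,b,c).
  e.g. a=a1, b=a2, c=a3: lhs=a1 != rhs=0
  e.g. a=a1, b=a2, c=a4: lhs=a1 != rhs=0
Total violating triples: 504


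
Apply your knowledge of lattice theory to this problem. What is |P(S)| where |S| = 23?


Power set = 2^n.
2^23 = 8388608


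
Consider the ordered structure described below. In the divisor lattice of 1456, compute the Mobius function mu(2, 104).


In a divisor lattice, mu(a,b) = mu(b/a) where mu is the classical Mobius function.
b/a = 104/2 = 52
Prime factorization of 52: primes [2, 13]
52 is not squarefree, so mu(52) = 0


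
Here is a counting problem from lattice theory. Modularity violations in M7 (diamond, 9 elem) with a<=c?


Modular law: if a <= c then a v (b ^ c) = (a v b) ^ c.
Check all triples (a,b,c) with a <= c among 9 elements.
This lattice is modular (diamonds M_m and their chain-products are modular).
Total violating triples: 0


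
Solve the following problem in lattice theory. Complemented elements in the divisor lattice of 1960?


An element a is complemented if some b has a meet b = bottom, a join b = top.
a is complemented iff gcd(a, n/a)=1, i.e. a is a unitary divisor of 1960.
Complemented elements: 1, 5, 8, 40, 49, 245, ... (2 more)
Count: 8


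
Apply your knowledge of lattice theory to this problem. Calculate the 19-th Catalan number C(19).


C(n) = C(2n, n) / (n+1).
C(38, 19) = 35345263800
C(19) = 35345263800 / 20 = 1767263190


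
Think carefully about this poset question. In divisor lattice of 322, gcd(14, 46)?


Meet=gcd.
gcd(14,46)=2


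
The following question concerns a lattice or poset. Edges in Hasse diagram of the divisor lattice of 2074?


A cover relation a -< b holds when a < b with no c strictly between.
Cover relations:
  1 -< 2
  1 -< 17
  1 -< 61
  2 -< 34
  2 -< 122
  17 -< 34
  17 -< 1037
  34 -< 2074
  ...4 more
Total: 12


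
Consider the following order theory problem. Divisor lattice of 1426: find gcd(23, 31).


In a divisor lattice, meet = gcd (greatest common divisor).
By Euclidean algorithm or factoring: gcd(23,31) = 1


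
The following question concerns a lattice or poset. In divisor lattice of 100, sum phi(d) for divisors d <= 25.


Divisors of 100 up to 25: [1, 2, 4, 5, 10, 20, 25]
phi values: [1, 1, 2, 4, 4, 8, 20]
Sum = 40


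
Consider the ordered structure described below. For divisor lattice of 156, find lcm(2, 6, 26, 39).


In a divisor lattice, join = lcm (least common multiple).
Compute lcm iteratively: start with first element, then lcm(current, next).
Elements: [2, 6, 26, 39]
lcm(2,6) = 6
lcm(6,26) = 78
lcm(78,39) = 78
Final lcm = 78


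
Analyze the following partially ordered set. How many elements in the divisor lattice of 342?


Divisors of 342: [1, 2, 3, 6, 9, 18, 19, 38, 57, 114, 171, 342]
Count: 12


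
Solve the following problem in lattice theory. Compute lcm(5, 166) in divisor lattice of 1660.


In a divisor lattice, join = lcm (least common multiple).
gcd(5,166) = 1
lcm(5,166) = 5*166/gcd = 830/1 = 830


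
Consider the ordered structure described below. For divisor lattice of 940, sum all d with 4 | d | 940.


Interval [4,940] in divisors of 940: [4, 20, 188, 940]
Sum = 1152


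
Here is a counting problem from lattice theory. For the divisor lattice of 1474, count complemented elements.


An element a is complemented if some b has a meet b = bottom, a join b = top.
a is complemented iff gcd(a, n/a)=1, i.e. a is a unitary divisor of 1474.
Complemented elements: 1, 2, 11, 22, 67, 134, ... (2 more)
Count: 8


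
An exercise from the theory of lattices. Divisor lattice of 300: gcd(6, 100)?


Meet=gcd.
gcd(6,100)=2


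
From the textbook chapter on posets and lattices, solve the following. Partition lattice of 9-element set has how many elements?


B(n) = number of set partitions of an n-element set.
B(n) satisfies the recurrence: B(n+1) = sum_k C(n,k)*B(k).
B(9) = 21147


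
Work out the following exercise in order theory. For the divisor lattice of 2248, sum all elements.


sigma(n) = sum of divisors.
Divisors of 2248: [1, 2, 4, 8, 281, 562, 1124, 2248]
Sum = 4230


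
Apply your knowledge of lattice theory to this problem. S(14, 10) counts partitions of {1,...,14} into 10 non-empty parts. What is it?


S(n,k) = k*S(n-1,k) + S(n-1,k-1).
S(13,10) = 39325, S(13,9) = 359502
S(14,10) = 10*39325 + 359502 = 393250 + 359502
S(14,10) = 752752


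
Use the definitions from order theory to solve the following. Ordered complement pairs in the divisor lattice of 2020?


Complement pair (a,b): a meet b = bottom, a join b = top.
Here: gcd(a,b)=1 and lcm(a,b)=2020, i.e. a*b=2020 with a,b coprime.
Pairs found: (1,2020), (4,505), (5,404), (20,101), ... (4 more)
Total ordered pairs: 8


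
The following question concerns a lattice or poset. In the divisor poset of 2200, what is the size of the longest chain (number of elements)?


A chain is a totally ordered subset; we count the number of elements in a maximum chain.
Compute, for each element x, the size of the longest chain ending at x:
  1: 1
  2: 2
  5: 2
  11: 2
  4: 3
  25: 3
  ...
A maximum chain: 1 < 2 < 4 < 8 < 40 < 200 < 2200
Number of elements in the longest chain: 7


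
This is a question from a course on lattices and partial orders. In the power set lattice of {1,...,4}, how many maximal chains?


A maximal chain goes from the minimum element to a maximal element via cover relations.
Counting all min-to-max paths in the cover graph.
Total maximal chains: 24


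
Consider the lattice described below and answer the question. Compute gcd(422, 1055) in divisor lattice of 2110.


In a divisor lattice, meet = gcd (greatest common divisor).
By Euclidean algorithm or factoring: gcd(422,1055) = 211


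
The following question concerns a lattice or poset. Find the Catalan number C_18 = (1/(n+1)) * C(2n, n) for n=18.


C(n) = C(2n, n) / (n+1).
C(36, 18) = 9075135300
C(18) = 9075135300 / 19 = 477638700


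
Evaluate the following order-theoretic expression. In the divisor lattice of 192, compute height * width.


Height = length of longest chain minus 1; width = size of largest antichain.
A maximum chain: 1 | 3 | 6 | 12 | 24 | 48 | 96 | 192  (height 7).
A maximum antichain: {2, 3}  (width 2).
Product = 7 * 2 = 14


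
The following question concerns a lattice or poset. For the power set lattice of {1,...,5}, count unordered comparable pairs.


A comparable pair {a,b} has a < b or b < a in the order.
Count unordered pairs where one element is strictly below the other.
Examples: {{},{1}}, {{},{2}}, {{},{3}}, {{},{4}}, ...
Total comparable pairs: 211


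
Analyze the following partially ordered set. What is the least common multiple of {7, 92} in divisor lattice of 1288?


In a divisor lattice, join = lcm (least common multiple).
Compute lcm iteratively: start with first element, then lcm(current, next).
Elements: [7, 92]
lcm(7,92) = 644
Final lcm = 644


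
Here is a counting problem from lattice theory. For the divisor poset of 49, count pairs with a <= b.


The order relation is {(a,b) : a <= b}, reflexive so it includes (a,a).
Examples: (1,1), (1,49), (1,7), (49,49), (7,49), ...
Total ordered pairs: 6


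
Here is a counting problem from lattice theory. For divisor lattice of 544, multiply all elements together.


Divisors of 544: [1, 2, 4, 8, 16, 17, 32, 34, 68, 136, 272, 544]
Product = n^(d(n)/2) = 544^(12/2)
Product = 25917517364985856


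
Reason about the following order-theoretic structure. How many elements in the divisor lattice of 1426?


Divisors of 1426: [1, 2, 23, 31, 46, 62, 713, 1426]
Count: 8


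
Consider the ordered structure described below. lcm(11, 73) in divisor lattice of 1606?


Join=lcm.
gcd(11,73)=1
lcm=803


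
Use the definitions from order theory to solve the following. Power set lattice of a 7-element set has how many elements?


Power set = 2^n.
2^7 = 128


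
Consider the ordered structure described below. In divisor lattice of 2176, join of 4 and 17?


In a divisor lattice, join = lcm (least common multiple).
gcd(4,17) = 1
lcm(4,17) = 4*17/gcd = 68/1 = 68


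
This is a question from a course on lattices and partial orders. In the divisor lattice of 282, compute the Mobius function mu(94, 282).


In a divisor lattice, mu(a,b) = mu(b/a) where mu is the classical Mobius function.
b/a = 282/94 = 3
Prime factorization of 3: primes [3]
3 is squarefree with 1 prime factor(s), so mu(3) = (-1)^1 = -1


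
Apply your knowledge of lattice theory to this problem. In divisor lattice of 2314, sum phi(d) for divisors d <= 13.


Divisors of 2314 up to 13: [1, 2, 13]
phi values: [1, 1, 12]
Sum = 14


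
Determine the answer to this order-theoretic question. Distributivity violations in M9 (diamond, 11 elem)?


Distributive law: a ^ (b v c) = (a ^ b) v (a ^ c).
Check all 11^3 = 1331 ordered triples (a,b,c).
  e.g. a=a1, b=a2, c=a3: lhs=a1 != rhs=0
  e.g. a=a1, b=a2, c=a4: lhs=a1 != rhs=0
Total violating triples: 504


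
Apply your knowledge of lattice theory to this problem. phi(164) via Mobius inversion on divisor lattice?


phi(n) = n * prod_{p|n} (1 - 1/p).
Prime divisors of 164: [2, 41]
phi(164) = 164 * (1 - 1/2) * (1 - 1/41)
phi(164) = 80


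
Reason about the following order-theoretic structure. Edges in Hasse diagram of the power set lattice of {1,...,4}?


A cover relation a -< b holds when a < b with no c strictly between.
Cover relations:
  {} -< {1}
  {} -< {2}
  {} -< {3}
  {} -< {4}
  {1} -< {1,2}
  {1} -< {1,3}
  {1} -< {1,4}
  {2} -< {1,2}
  ...24 more
Total: 32


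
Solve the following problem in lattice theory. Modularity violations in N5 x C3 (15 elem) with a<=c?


Modular law: if a <= c then a v (b ^ c) = (a v b) ^ c.
Check all triples (a,b,c) with a <= c among 15 elements.
  e.g. a=(a,0), b=(c,0), c=(b,0): lhs=(a,0) != rhs=(b,0)
  e.g. a=(a,0), b=(c,1), c=(b,0): lhs=(a,0) != rhs=(b,0)
Total violating triples: 18


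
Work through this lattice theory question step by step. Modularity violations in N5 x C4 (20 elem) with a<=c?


Modular law: if a <= c then a v (b ^ c) = (a v b) ^ c.
Check all triples (a,b,c) with a <= c among 20 elements.
  e.g. a=(a,0), b=(c,0), c=(b,0): lhs=(a,0) != rhs=(b,0)
  e.g. a=(a,0), b=(c,1), c=(b,0): lhs=(a,0) != rhs=(b,0)
Total violating triples: 40


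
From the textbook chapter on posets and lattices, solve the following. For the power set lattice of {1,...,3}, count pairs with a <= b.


The order relation is {(a,b) : a <= b}, reflexive so it includes (a,a).
Examples: ({},{}), ({},{1,2}), ({},{1,2,3}), ({},{1,3}), ({},{1}), ...
Total ordered pairs: 27


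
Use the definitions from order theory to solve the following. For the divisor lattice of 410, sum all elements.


sigma(n) = sum of divisors.
Divisors of 410: [1, 2, 5, 10, 41, 82, 205, 410]
Sum = 756


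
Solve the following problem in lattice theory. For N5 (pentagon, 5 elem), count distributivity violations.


Distributive law: a ^ (b v c) = (a ^ b) v (a ^ c).
Check all 5^3 = 125 ordered triples (a,b,c).
  e.g. a=b, b=a, c=c: lhs=b != rhs=a
  e.g. a=b, b=c, c=a: lhs=b != rhs=a
Total violating triples: 2


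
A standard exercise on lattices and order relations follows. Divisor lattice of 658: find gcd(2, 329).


In a divisor lattice, meet = gcd (greatest common divisor).
By Euclidean algorithm or factoring: gcd(2,329) = 1


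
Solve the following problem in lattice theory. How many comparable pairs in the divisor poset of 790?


A comparable pair {a,b} has a < b or b < a in the order.
Count unordered pairs where one element is strictly below the other.
Examples: {1,2}, {1,5}, {1,10}, {1,79}, ...
Total comparable pairs: 19


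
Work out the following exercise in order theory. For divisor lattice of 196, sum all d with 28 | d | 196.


Interval [28,196] in divisors of 196: [28, 196]
Sum = 224


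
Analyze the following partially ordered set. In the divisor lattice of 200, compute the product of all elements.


Divisors of 200: [1, 2, 4, 5, 8, 10, 20, 25, 40, 50, 100, 200]
Product = n^(d(n)/2) = 200^(12/2)
Product = 64000000000000


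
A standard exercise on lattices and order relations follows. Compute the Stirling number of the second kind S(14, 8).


S(n,k) = k*S(n-1,k) + S(n-1,k-1).
S(13,8) = 1899612, S(13,7) = 5715424
S(14,8) = 8*1899612 + 5715424 = 15196896 + 5715424
S(14,8) = 20912320


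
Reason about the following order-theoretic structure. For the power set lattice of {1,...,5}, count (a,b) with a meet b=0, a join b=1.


Complement pair (a,b): a meet b = bottom, a join b = top.
Here: A intersect B = {} and A union B = {1,...,5}.
Pairs found: ({},{1,2,3,4,5}), ({1},{2,3,4,5}), ({2},{1,3,4,5}), ({3},{1,2,4,5}), ... (28 more)
Total ordered pairs: 32


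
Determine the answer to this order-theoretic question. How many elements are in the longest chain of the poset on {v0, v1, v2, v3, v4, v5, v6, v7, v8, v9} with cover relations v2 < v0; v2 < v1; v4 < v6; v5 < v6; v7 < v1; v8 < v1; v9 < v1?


A chain is a totally ordered subset; we count the number of elements in a maximum chain.
Compute, for each element x, the size of the longest chain ending at x:
  v2: 1
  v3: 1
  v4: 1
  v5: 1
  v7: 1
  v8: 1
  ...
A maximum chain: v2 < v0
Number of elements in the longest chain: 2


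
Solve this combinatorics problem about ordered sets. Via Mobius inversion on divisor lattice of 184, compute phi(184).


phi(n) = n * prod_{p|n} (1 - 1/p).
Prime divisors of 184: [2, 23]
phi(184) = 184 * (1 - 1/2) * (1 - 1/23)
phi(184) = 88


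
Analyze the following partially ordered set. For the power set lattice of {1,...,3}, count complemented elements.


An element a is complemented if some b has a meet b = bottom, a join b = top.
every subset A has complement S\A, so all elements are complemented.
Complemented elements: {}, {1}, {2}, {3}, {1,2}, {1,3}, ... (2 more)
Count: 8


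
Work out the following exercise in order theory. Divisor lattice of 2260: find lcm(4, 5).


In a divisor lattice, join = lcm (least common multiple).
gcd(4,5) = 1
lcm(4,5) = 4*5/gcd = 20/1 = 20


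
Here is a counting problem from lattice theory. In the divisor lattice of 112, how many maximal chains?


A maximal chain goes from the minimum element to a maximal element via cover relations.
Counting all min-to-max paths in the cover graph.
Total maximal chains: 5


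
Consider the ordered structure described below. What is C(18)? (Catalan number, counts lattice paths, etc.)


C(n) = C(2n, n) / (n+1).
C(36, 18) = 9075135300
C(18) = 9075135300 / 19 = 477638700


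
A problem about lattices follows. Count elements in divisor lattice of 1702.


Divisors of 1702: [1, 2, 23, 37, 46, 74, 851, 1702]
Count: 8


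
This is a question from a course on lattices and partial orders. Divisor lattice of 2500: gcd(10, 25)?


Meet=gcd.
gcd(10,25)=5


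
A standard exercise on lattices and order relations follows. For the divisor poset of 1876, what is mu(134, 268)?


In a divisor lattice, mu(a,b) = mu(b/a) where mu is the classical Mobius function.
b/a = 268/134 = 2
Prime factorization of 2: primes [2]
2 is squarefree with 1 prime factor(s), so mu(2) = (-1)^1 = -1


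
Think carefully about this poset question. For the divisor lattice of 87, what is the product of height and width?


Height = length of longest chain minus 1; width = size of largest antichain.
A maximum chain: 1 | 29 | 87  (height 2).
A maximum antichain: {3, 29}  (width 2).
Product = 2 * 2 = 4


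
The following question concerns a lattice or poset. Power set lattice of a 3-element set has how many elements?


Power set = 2^n.
2^3 = 8


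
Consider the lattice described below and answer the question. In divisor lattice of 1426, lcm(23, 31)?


Join=lcm.
gcd(23,31)=1
lcm=713


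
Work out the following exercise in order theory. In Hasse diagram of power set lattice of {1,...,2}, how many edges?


A cover relation a -< b holds when a < b with no c strictly between.
Cover relations:
  {} -< {1}
  {} -< {2}
  {1} -< {1,2}
  {2} -< {1,2}
Total: 4


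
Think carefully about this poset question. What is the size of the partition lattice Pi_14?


B(n) = number of set partitions of an n-element set.
B(n) satisfies the recurrence: B(n+1) = sum_k C(n,k)*B(k).
B(14) = 190899322


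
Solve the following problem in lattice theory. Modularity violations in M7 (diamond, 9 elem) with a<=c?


Modular law: if a <= c then a v (b ^ c) = (a v b) ^ c.
Check all triples (a,b,c) with a <= c among 9 elements.
This lattice is modular (diamonds M_m and their chain-products are modular).
Total violating triples: 0


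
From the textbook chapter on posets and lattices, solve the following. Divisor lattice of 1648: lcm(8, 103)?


Join=lcm.
gcd(8,103)=1
lcm=824


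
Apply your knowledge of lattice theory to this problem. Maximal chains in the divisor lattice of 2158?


A maximal chain goes from the minimum element to a maximal element via cover relations.
Counting all min-to-max paths in the cover graph.
Total maximal chains: 6


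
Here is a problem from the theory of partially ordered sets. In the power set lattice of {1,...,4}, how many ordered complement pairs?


Complement pair (a,b): a meet b = bottom, a join b = top.
Here: A intersect B = {} and A union B = {1,...,4}.
Pairs found: ({},{1,2,3,4}), ({1},{2,3,4}), ({2},{1,3,4}), ({3},{1,2,4}), ... (12 more)
Total ordered pairs: 16


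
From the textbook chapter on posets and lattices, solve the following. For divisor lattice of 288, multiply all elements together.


Divisors of 288: [1, 2, 3, 4, 6, 8, 9, 12, 16, 18, 24, 32, 36, 48, 72, 96, 144, 288]
Product = n^(d(n)/2) = 288^(18/2)
Product = 13631146639813244878848


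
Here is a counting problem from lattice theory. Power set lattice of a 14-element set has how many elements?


Power set = 2^n.
2^14 = 16384


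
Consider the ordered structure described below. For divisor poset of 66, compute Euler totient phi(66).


phi(n) = n * prod_{p|n} (1 - 1/p).
Prime divisors of 66: [2, 3, 11]
phi(66) = 66 * (1 - 1/2) * (1 - 1/3) * (1 - 1/11)
phi(66) = 20


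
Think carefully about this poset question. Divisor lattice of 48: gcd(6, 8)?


Meet=gcd.
gcd(6,8)=2


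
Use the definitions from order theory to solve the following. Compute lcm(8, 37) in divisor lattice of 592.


In a divisor lattice, join = lcm (least common multiple).
gcd(8,37) = 1
lcm(8,37) = 8*37/gcd = 296/1 = 296


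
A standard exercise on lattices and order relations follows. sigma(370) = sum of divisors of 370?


sigma(n) = sum of divisors.
Divisors of 370: [1, 2, 5, 10, 37, 74, 185, 370]
Sum = 684


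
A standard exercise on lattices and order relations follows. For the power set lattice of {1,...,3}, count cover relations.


A cover relation a -< b holds when a < b with no c strictly between.
Cover relations:
  {} -< {1}
  {} -< {2}
  {} -< {3}
  {1} -< {1,2}
  {1} -< {1,3}
  {2} -< {1,2}
  {2} -< {2,3}
  {3} -< {1,3}
  ...4 more
Total: 12


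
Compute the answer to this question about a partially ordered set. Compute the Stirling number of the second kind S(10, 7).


S(n,k) = k*S(n-1,k) + S(n-1,k-1).
S(9,7) = 462, S(9,6) = 2646
S(10,7) = 7*462 + 2646 = 3234 + 2646
S(10,7) = 5880


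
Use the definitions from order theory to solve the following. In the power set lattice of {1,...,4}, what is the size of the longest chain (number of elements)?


A chain is a totally ordered subset; we count the number of elements in a maximum chain.
Compute, for each element x, the size of the longest chain ending at x:
  {}: 1
  {1}: 2
  {2}: 2
  {3}: 2
  {4}: 2
  {1,2}: 3
  ...
A maximum chain: {} < {1} < {1,2} < {1,2,3} < {1,2,3,4}
Number of elements in the longest chain: 5


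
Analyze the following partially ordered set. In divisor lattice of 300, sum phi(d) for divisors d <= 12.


Divisors of 300 up to 12: [1, 2, 3, 4, 5, 6, 10, 12]
phi values: [1, 1, 2, 2, 4, 2, 4, 4]
Sum = 20


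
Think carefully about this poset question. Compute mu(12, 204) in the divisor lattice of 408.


In a divisor lattice, mu(a,b) = mu(b/a) where mu is the classical Mobius function.
b/a = 204/12 = 17
Prime factorization of 17: primes [17]
17 is squarefree with 1 prime factor(s), so mu(17) = (-1)^1 = -1


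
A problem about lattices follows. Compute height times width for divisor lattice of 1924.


Height = length of longest chain minus 1; width = size of largest antichain.
A maximum chain: 1 | 37 | 481 | 962 | 1924  (height 4).
A maximum antichain: {4, 26, 74, 481}  (width 4).
Product = 4 * 4 = 16


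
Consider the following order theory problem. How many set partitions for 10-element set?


B(n) = number of set partitions of an n-element set.
B(n) satisfies the recurrence: B(n+1) = sum_k C(n,k)*B(k).
B(10) = 115975


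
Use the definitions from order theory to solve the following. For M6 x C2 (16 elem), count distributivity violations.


Distributive law: a ^ (b v c) = (a ^ b) v (a ^ c).
Check all 16^3 = 4096 ordered triples (a,b,c).
  e.g. a=(a1,0), b=(a2,0), c=(a3,0): lhs=(a1,0) != rhs=(0,0)
  e.g. a=(a1,0), b=(a2,0), c=(a3,1): lhs=(a1,0) != rhs=(0,0)
Total violating triples: 960


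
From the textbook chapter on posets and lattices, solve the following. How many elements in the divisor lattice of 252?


Divisors of 252: [1, 2, 3, 4, 6, 7, 9, 12, 14, 18, 21, 28, 36, 42, 63, 84, 126, 252]
Count: 18


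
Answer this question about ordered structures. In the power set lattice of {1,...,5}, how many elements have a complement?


An element a is complemented if some b has a meet b = bottom, a join b = top.
every subset A has complement S\A, so all elements are complemented.
Complemented elements: {}, {1}, {2}, {3}, {4}, {5}, ... (26 more)
Count: 32


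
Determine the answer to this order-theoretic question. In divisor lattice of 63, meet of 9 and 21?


In a divisor lattice, meet = gcd (greatest common divisor).
By Euclidean algorithm or factoring: gcd(9,21) = 3


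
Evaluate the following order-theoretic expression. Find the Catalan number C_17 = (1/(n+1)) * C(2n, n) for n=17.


C(n) = C(2n, n) / (n+1).
C(34, 17) = 2333606220
C(17) = 2333606220 / 18 = 129644790


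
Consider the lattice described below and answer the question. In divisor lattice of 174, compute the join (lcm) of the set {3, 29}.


In a divisor lattice, join = lcm (least common multiple).
Compute lcm iteratively: start with first element, then lcm(current, next).
Elements: [3, 29]
lcm(3,29) = 87
Final lcm = 87


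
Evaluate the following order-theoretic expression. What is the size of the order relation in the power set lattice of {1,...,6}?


The order relation is {(a,b) : a <= b}, reflexive so it includes (a,a).
Examples: ({},{}), ({},{1,2}), ({},{1,2,3}), ({},{1,2,3,4}), ({},{1,2,3,4,5}), ...
Total ordered pairs: 729


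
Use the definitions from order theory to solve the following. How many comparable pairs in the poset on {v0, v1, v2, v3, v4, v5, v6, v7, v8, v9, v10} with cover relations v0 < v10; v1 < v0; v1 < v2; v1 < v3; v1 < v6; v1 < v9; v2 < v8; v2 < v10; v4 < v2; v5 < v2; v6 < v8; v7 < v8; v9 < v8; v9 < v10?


A comparable pair {a,b} has a < b or b < a in the order.
Count unordered pairs where one element is strictly below the other.
Examples: {v0,v1}, {v0,v10}, {v1,v2}, {v1,v3}, ...
Total comparable pairs: 20


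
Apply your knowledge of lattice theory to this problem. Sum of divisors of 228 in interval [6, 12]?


Interval [6,12] in divisors of 228: [6, 12]
Sum = 18


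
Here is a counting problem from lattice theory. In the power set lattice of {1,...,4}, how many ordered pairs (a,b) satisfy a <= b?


The order relation is {(a,b) : a <= b}, reflexive so it includes (a,a).
Examples: ({},{}), ({},{1,2}), ({},{1,2,3}), ({},{1,2,3,4}), ({},{1,2,4}), ...
Total ordered pairs: 81


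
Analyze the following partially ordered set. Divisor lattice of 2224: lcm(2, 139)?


Join=lcm.
gcd(2,139)=1
lcm=278


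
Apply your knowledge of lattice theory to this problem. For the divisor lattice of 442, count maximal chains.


A maximal chain goes from the minimum element to a maximal element via cover relations.
Counting all min-to-max paths in the cover graph.
Total maximal chains: 6


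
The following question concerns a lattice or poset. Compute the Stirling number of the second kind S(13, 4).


S(n,k) = k*S(n-1,k) + S(n-1,k-1).
S(12,4) = 611501, S(12,3) = 86526
S(13,4) = 4*611501 + 86526 = 2446004 + 86526
S(13,4) = 2532530


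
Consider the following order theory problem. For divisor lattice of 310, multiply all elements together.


Divisors of 310: [1, 2, 5, 10, 31, 62, 155, 310]
Product = n^(d(n)/2) = 310^(8/2)
Product = 9235210000


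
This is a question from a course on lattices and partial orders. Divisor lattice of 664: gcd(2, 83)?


Meet=gcd.
gcd(2,83)=1


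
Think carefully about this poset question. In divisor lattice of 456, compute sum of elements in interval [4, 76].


Interval [4,76] in divisors of 456: [4, 76]
Sum = 80


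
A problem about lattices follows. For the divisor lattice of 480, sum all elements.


sigma(n) = sum of divisors.
Divisors of 480: [1, 2, 3, 4, 5, 6, 8, 10, 12, 15, 16, 20, 24, 30, 32, 40, 48, 60, 80, 96, 120, 160, 240, 480]
Sum = 1512


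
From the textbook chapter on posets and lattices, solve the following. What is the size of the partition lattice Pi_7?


B(n) = number of set partitions of an n-element set.
B(n) satisfies the recurrence: B(n+1) = sum_k C(n,k)*B(k).
B(7) = 877


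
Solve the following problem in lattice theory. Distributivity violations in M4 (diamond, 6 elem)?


Distributive law: a ^ (b v c) = (a ^ b) v (a ^ c).
Check all 6^3 = 216 ordered triples (a,b,c).
  e.g. a=a1, b=a2, c=a3: lhs=a1 != rhs=0
  e.g. a=a1, b=a2, c=a4: lhs=a1 != rhs=0
Total violating triples: 24


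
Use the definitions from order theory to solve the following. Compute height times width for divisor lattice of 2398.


Height = length of longest chain minus 1; width = size of largest antichain.
A maximum chain: 1 | 109 | 1199 | 2398  (height 3).
A maximum antichain: {2, 11, 109}  (width 3).
Product = 3 * 3 = 9


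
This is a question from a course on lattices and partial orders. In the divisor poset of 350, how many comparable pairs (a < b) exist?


A comparable pair {a,b} has a < b or b < a in the order.
Count unordered pairs where one element is strictly below the other.
Examples: {1,2}, {1,5}, {1,7}, {1,10}, ...
Total comparable pairs: 42


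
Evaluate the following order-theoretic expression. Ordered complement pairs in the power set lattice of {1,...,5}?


Complement pair (a,b): a meet b = bottom, a join b = top.
Here: A intersect B = {} and A union B = {1,...,5}.
Pairs found: ({},{1,2,3,4,5}), ({1},{2,3,4,5}), ({2},{1,3,4,5}), ({3},{1,2,4,5}), ... (28 more)
Total ordered pairs: 32


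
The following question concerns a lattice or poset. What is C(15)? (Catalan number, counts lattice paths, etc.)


C(n) = C(2n, n) / (n+1).
C(30, 15) = 155117520
C(15) = 155117520 / 16 = 9694845


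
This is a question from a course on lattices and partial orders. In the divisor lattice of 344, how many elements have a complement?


An element a is complemented if some b has a meet b = bottom, a join b = top.
a is complemented iff gcd(a, n/a)=1, i.e. a is a unitary divisor of 344.
Complemented elements: 1, 8, 43, 344
Count: 4


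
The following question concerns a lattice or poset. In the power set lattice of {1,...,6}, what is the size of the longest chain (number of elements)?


A chain is a totally ordered subset; we count the number of elements in a maximum chain.
Compute, for each element x, the size of the longest chain ending at x:
  {}: 1
  {1}: 2
  {2}: 2
  {3}: 2
  {4}: 2
  {5}: 2
  ...
A maximum chain: {} < {1} < {1,2} < {1,2,3} < {1,2,3,4} < {1,2,3,4,5} < {1,2,3,4,5,6}
Number of elements in the longest chain: 7


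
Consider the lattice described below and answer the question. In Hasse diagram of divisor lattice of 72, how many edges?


A cover relation a -< b holds when a < b with no c strictly between.
Cover relations:
  1 -< 2
  1 -< 3
  2 -< 4
  2 -< 6
  3 -< 6
  3 -< 9
  4 -< 8
  4 -< 12
  ...9 more
Total: 17


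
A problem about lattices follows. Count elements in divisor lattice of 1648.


Divisors of 1648: [1, 2, 4, 8, 16, 103, 206, 412, 824, 1648]
Count: 10


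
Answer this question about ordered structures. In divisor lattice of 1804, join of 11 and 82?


In a divisor lattice, join = lcm (least common multiple).
gcd(11,82) = 1
lcm(11,82) = 11*82/gcd = 902/1 = 902


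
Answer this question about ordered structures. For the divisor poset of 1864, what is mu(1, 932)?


In a divisor lattice, mu(a,b) = mu(b/a) where mu is the classical Mobius function.
b/a = 932/1 = 932
Prime factorization of 932: primes [2, 233]
932 is not squarefree, so mu(932) = 0


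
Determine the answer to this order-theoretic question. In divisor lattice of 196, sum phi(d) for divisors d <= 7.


Divisors of 196 up to 7: [1, 2, 4, 7]
phi values: [1, 1, 2, 6]
Sum = 10


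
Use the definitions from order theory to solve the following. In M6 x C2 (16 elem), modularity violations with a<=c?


Modular law: if a <= c then a v (b ^ c) = (a v b) ^ c.
Check all triples (a,b,c) with a <= c among 16 elements.
This lattice is modular (diamonds M_m and their chain-products are modular).
Total violating triples: 0


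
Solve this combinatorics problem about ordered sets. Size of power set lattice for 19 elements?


Power set = 2^n.
2^19 = 524288


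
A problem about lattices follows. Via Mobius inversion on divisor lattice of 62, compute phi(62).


phi(n) = n * prod_{p|n} (1 - 1/p).
Prime divisors of 62: [2, 31]
phi(62) = 62 * (1 - 1/2) * (1 - 1/31)
phi(62) = 30


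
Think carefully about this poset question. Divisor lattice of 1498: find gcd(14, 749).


In a divisor lattice, meet = gcd (greatest common divisor).
By Euclidean algorithm or factoring: gcd(14,749) = 7


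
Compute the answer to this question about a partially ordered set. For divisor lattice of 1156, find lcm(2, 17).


In a divisor lattice, join = lcm (least common multiple).
Compute lcm iteratively: start with first element, then lcm(current, next).
Elements: [2, 17]
lcm(2,17) = 34
Final lcm = 34


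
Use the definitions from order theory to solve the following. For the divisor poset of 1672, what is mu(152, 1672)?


In a divisor lattice, mu(a,b) = mu(b/a) where mu is the classical Mobius function.
b/a = 1672/152 = 11
Prime factorization of 11: primes [11]
11 is squarefree with 1 prime factor(s), so mu(11) = (-1)^1 = -1


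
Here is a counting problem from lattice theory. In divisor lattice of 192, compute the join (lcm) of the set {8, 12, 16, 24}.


In a divisor lattice, join = lcm (least common multiple).
Compute lcm iteratively: start with first element, then lcm(current, next).
Elements: [8, 12, 16, 24]
lcm(8,12) = 24
lcm(24,16) = 48
lcm(48,24) = 48
Final lcm = 48


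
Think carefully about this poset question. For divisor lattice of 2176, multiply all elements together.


Divisors of 2176: [1, 2, 4, 8, 16, 17, 32, 34, 64, 68, 128, 136, 272, 544, 1088, 2176]
Product = n^(d(n)/2) = 2176^(16/2)
Product = 502656297790633035773771776


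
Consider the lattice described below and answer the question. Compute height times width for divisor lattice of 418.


Height = length of longest chain minus 1; width = size of largest antichain.
A maximum chain: 1 | 19 | 209 | 418  (height 3).
A maximum antichain: {2, 11, 19}  (width 3).
Product = 3 * 3 = 9
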